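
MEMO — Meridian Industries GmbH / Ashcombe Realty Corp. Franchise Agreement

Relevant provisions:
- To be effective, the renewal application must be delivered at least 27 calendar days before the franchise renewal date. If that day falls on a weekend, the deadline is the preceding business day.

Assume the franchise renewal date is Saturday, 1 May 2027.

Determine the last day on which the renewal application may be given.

2 April 2027

1 May 2027 minus 27 days is 4 April 2027. That is a Sunday, so the deadline moves back to Friday, 2 April 2027.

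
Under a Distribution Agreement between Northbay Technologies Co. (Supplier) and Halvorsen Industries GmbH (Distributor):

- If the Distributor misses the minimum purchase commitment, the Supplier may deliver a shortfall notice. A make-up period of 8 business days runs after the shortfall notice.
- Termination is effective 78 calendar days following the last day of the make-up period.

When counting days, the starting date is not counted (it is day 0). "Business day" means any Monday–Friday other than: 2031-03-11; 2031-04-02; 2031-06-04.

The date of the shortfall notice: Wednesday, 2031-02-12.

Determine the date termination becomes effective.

The last day of the make-up period: 8 business days after Wednesday, 2031-02-12, skipping weekends — Feb 13, Feb 14, Feb 17, Feb 18, Feb 19, Feb 20, Feb 21, Feb 24 — lands on Monday, 2031-02-24.
Adding 78 calendar days to 2031-02-24 gives 2031-05-13, which is the date termination becomes effective.

2031-05-13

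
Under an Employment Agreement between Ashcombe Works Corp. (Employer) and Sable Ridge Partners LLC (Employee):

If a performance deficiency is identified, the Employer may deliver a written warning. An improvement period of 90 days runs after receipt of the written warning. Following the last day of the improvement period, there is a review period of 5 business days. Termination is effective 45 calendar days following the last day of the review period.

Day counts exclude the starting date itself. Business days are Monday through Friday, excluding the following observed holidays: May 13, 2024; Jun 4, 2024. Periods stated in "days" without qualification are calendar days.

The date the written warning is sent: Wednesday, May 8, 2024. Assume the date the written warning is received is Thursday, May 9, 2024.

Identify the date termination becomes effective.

Sep 28, 2024

The last day of the improvement period: 90 calendar days after May 9, 2024 is Aug 7, 2024.
From Wednesday, Aug 7, 2024, 5 business days (Aug 8, Aug 9, Aug 12, Aug 13, Aug 14, skipping weekends) brings us to Wednesday, Aug 14, 2024, which is the last day of the review period.
The date termination becomes effective: 45 calendar days after Aug 14, 2024 is Sep 28, 2024.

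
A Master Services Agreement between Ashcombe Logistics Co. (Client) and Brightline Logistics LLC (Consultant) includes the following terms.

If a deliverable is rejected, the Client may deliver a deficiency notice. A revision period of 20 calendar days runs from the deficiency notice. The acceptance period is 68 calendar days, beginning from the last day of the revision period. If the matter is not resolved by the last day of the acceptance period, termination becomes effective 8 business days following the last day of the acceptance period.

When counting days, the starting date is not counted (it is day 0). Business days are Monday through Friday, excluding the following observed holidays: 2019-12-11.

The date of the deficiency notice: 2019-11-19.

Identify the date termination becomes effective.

The last day of the revision period: 20 calendar days after 2019-11-19 is 2019-12-09.
The last day of the acceptance period: 68 calendar days after 2019-12-09 is 2020-02-15.
From Saturday, 2020-02-15, 8 business days (Feb 17, Feb 18, Feb 19, Feb 20, Feb 21, Feb 24, Feb 25, Feb 26, skipping weekends) brings us to Wednesday, 2020-02-26, which is the date termination becomes effective.

2020-02-26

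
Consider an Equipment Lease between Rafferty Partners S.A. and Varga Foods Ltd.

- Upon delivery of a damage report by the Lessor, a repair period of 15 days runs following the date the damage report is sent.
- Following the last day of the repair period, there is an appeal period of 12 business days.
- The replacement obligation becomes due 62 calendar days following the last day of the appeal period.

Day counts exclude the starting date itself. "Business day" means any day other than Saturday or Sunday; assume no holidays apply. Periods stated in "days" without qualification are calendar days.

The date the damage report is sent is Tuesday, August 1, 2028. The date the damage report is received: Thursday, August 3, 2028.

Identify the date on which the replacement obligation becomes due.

The last day of the repair period: August 1, 2028 + 15 days = August 16, 2028.
The last day of the appeal period: counting 12 business days from Wednesday, August 16, 2028 (Aug 17, Aug 18, Aug 21, Aug 22, …, Aug 30, Aug 31, Sep 1, skipping weekends) reaches Friday, September 1, 2028.
Adding 62 calendar days to September 1, 2028 gives November 2, 2028, which is the date on which the replacement obligation becomes due.

November 2, 2028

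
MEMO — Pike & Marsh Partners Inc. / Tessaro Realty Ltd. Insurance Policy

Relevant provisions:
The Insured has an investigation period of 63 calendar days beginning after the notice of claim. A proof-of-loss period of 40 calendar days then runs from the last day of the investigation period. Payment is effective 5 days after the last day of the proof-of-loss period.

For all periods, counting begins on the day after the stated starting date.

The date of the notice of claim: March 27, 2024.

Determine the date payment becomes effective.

July 13, 2024

The last day of the investigation period: March 27, 2024 + 63 days = May 29, 2024.
Adding 40 calendar days to May 29, 2024 gives July 8, 2024, which is the last day of the proof-of-loss period.
The date payment becomes effective: 5 calendar days after July 8, 2024 is July 13, 2024.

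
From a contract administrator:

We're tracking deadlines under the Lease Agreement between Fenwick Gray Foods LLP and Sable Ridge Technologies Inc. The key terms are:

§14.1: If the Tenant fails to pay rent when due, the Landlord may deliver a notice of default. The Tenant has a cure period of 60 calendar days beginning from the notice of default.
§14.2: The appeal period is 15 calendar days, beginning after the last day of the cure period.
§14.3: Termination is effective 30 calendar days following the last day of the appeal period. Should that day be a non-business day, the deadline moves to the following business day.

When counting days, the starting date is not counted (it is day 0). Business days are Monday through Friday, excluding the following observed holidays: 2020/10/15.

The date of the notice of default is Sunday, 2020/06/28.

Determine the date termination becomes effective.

2020/10/12

The last day of the cure period: 60 calendar days after 2020/06/28 is 2020/08/27.
Adding 15 calendar days to 2020/08/27 gives 2020/09/11, which is the last day of the appeal period.
The date termination becomes effective: 30 calendar days after 2020/09/11 is 2020/10/11. That falls on a Sunday, so it rolls to the next business day, Monday, 2020/10/12.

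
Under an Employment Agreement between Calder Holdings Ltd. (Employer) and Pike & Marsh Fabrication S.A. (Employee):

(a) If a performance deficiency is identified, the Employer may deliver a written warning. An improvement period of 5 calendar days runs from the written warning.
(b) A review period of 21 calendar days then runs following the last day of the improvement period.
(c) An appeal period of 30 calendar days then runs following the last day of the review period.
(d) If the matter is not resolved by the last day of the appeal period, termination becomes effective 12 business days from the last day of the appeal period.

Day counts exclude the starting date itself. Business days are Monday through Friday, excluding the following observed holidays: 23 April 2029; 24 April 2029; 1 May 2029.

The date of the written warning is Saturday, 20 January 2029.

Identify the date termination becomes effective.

Adding 5 calendar days to 20 January 2029 gives 25 January 2029, which is the last day of the improvement period.
Adding 21 calendar days to 25 January 2029 gives 15 February 2029, which is the last day of the review period.
Adding 30 calendar days to 15 February 2029 gives 17 March 2029, which is the last day of the appeal period.
The date termination becomes effective: 12 business days after Saturday, 17 March 2029, skipping weekends — Mar 19, Mar 20, Mar 21, Mar 22, …, Mar 30, Apr 2, Apr 3 — lands on Tuesday, 3 April 2029.

3 April 2029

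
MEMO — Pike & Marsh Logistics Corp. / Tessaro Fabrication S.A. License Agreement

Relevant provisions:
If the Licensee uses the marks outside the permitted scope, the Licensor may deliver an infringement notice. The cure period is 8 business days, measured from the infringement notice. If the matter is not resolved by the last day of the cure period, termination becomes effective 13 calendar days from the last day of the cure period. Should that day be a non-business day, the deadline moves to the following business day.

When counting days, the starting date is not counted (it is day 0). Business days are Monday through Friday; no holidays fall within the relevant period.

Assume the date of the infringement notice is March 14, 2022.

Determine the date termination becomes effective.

April 6, 2022

The last day of the cure period: 8 business days after Monday, March 14, 2022, skipping weekends — Mar 15, Mar 16, Mar 17, Mar 18, Mar 21, Mar 22, Mar 23, Mar 24 — lands on Thursday, March 24, 2022.
Adding 13 calendar days to March 24, 2022 gives April 6, 2022, which is the date termination becomes effective. April 6, 2022 is a Wednesday, so no roll-forward applies.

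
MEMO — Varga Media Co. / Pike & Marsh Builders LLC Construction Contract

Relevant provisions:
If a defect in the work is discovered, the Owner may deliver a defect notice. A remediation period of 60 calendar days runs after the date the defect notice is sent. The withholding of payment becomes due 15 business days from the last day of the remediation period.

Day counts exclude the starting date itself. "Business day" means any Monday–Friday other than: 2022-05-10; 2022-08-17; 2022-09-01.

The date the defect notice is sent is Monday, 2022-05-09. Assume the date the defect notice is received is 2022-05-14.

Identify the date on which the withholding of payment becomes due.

2022-07-29

The last day of the remediation period: 2022-05-09 + 60 days = 2022-07-08.
From Friday, 2022-07-08, 15 business days (Jul 11, Jul 12, Jul 13, Jul 14, …, Jul 27, Jul 28, Jul 29, skipping weekends) brings us to Friday, 2022-07-29, which is the date on which the withholding of payment becomes due.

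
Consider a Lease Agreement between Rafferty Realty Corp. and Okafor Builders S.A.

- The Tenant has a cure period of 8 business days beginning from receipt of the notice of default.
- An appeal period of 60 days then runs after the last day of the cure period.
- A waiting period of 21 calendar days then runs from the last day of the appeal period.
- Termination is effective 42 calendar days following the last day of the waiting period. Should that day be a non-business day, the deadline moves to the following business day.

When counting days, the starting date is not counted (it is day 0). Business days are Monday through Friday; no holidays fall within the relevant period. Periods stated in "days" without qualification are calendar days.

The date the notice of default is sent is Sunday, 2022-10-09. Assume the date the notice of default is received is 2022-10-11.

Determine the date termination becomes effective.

From Tuesday, 2022-10-11, 8 business days (Oct 12, Oct 13, Oct 14, Oct 17, Oct 18, Oct 19, Oct 20, Oct 21, skipping weekends) brings us to Friday, 2022-10-21, which is the last day of the cure period.
The last day of the appeal period: 60 calendar days after 2022-10-21 is 2022-12-20.
The last day of the waiting period: 2022-12-20 + 21 days = 2023-01-10.
The date termination becomes effective: 2023-01-10 + 42 days = 2023-02-21. 2023-02-21 is a Tuesday, so no roll-forward applies.

2023-02-21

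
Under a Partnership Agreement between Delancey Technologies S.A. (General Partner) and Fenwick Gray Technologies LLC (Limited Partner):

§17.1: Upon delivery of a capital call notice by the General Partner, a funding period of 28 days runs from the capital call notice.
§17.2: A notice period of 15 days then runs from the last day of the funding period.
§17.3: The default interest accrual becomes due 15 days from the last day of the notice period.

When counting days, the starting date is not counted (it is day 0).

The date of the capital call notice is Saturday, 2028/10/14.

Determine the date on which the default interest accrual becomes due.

The last day of the funding period: 28 calendar days after 2028/10/14 is 2028/11/11.
The last day of the notice period: 15 calendar days after 2028/11/11 is 2028/11/26.
Adding 15 calendar days to 2028/11/26 gives 2028/12/11, which is the date on which the default interest accrual becomes due.

2028/12/11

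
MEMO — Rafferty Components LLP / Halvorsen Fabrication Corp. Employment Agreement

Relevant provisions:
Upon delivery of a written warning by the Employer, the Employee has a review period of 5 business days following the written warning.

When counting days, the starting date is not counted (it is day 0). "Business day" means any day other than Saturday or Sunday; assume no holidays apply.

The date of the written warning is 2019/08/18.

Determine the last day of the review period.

From Sunday, 2019/08/18, 5 business days (Aug 19, Aug 20, Aug 21, Aug 22, Aug 23, skipping weekends) brings us to Friday, 2019/08/23, which is the last day of the review period.

2019/08/23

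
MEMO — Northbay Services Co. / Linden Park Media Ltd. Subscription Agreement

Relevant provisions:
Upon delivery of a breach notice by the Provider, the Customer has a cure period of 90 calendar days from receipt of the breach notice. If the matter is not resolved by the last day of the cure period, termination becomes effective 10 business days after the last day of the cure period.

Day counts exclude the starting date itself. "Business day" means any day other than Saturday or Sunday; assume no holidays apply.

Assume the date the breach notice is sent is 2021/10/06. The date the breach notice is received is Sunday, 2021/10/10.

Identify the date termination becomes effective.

Adding 90 calendar days to 2021/10/10 gives 2022/01/08, which is the last day of the cure period.
The date termination becomes effective: 10 business days after Saturday, 2022/01/08, skipping weekends — Jan 10, Jan 11, Jan 12, Jan 13, Jan 14, Jan 17, Jan 18, Jan 19, Jan 20, Jan 21 — lands on Friday, 2022/01/21.

2022/01/21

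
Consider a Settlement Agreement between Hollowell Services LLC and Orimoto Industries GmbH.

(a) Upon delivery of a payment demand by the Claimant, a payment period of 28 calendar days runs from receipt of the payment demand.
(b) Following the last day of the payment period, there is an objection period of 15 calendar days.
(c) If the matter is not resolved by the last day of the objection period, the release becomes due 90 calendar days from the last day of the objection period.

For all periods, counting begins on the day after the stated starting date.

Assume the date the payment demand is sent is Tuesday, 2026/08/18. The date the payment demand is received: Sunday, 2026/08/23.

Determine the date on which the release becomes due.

Adding 28 calendar days to 2026/08/23 gives 2026/09/20, which is the last day of the payment period.
The last day of the objection period: 15 calendar days after 2026/09/20 is 2026/10/05.
The date on which the release becomes due: 90 calendar days after 2026/10/05 is 2027/01/03.

2027/01/03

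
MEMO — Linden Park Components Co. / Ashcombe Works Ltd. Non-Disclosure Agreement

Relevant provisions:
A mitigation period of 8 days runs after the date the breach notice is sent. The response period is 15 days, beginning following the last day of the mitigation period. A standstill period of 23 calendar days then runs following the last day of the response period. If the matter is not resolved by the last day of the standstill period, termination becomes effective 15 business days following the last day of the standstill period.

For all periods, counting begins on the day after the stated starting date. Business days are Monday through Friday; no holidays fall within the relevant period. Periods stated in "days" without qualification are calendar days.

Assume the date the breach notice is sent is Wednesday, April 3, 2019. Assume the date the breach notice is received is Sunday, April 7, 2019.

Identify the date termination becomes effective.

June 7, 2019

Adding 8 calendar days to April 3, 2019 gives April 11, 2019, which is the last day of the mitigation period.
The last day of the response period: 15 calendar days after April 11, 2019 is April 26, 2019.
Adding 23 calendar days to April 26, 2019 gives May 19, 2019, which is the last day of the standstill period.
From Sunday, May 19, 2019, 15 business days (May 20, May 21, May 22, May 23, …, Jun 5, Jun 6, Jun 7, skipping weekends) brings us to Friday, June 7, 2019, which is the date termination becomes effective.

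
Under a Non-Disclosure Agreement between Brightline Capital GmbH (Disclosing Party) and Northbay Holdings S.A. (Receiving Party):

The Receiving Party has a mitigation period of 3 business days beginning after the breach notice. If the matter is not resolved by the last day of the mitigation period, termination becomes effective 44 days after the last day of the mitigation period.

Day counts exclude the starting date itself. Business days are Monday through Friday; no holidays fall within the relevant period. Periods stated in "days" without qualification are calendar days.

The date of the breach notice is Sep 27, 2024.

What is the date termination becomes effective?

Nov 15, 2024

From Friday, Sep 27, 2024, 3 business days (Sep 30, Oct 1, Oct 2, skipping weekends) brings us to Wednesday, Oct 2, 2024, which is the last day of the mitigation period.
The date termination becomes effective: Oct 2, 2024 + 44 days = Nov 15, 2024.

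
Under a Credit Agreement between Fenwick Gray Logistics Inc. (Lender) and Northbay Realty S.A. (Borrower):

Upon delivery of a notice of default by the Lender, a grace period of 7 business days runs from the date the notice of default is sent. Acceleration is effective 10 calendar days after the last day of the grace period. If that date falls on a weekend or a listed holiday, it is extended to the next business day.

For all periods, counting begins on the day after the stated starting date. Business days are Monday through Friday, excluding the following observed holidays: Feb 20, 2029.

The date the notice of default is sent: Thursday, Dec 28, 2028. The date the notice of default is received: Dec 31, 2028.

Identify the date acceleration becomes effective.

From Thursday, Dec 28, 2028, 7 business days (Dec 29, Jan 1, Jan 2, Jan 3, Jan 4, Jan 5, Jan 8, skipping weekends) brings us to Monday, Jan 8, 2029, which is the last day of the grace period.
Adding 10 calendar days to Jan 8, 2029 gives Jan 18, 2029, which is the date acceleration becomes effective. Jan 18, 2029 is a Thursday and is not a listed holiday, so no roll-forward applies.

Jan 18, 2029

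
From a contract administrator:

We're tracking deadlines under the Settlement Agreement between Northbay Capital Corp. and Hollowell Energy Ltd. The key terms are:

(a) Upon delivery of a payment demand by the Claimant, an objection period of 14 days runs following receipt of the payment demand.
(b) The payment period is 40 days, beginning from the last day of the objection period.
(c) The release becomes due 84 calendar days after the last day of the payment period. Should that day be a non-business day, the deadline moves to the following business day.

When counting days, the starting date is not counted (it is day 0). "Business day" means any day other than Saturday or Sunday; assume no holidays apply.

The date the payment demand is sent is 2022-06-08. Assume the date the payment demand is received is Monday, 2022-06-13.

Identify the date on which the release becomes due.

The last day of the objection period: 2022-06-13 + 14 days = 2022-06-27.
The last day of the payment period: 40 calendar days after 2022-06-27 is 2022-08-06.
The date on which the release becomes due: 84 calendar days after 2022-08-06 is 2022-10-29. That falls on a Saturday, so it rolls to the next business day, Monday, 2022-10-31.

2022-10-31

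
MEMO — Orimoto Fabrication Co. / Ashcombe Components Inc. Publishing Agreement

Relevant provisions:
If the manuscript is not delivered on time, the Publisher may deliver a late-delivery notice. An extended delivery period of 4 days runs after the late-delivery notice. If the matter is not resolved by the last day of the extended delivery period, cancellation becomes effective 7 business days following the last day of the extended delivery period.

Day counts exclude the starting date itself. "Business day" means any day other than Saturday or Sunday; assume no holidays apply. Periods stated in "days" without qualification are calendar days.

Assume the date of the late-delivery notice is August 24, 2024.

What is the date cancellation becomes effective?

The last day of the extended delivery period: 4 calendar days after August 24, 2024 is August 28, 2024.
The date cancellation becomes effective: 7 business days after Wednesday, August 28, 2024, skipping weekends — Aug 29, Aug 30, Sep 2, Sep 3, Sep 4, Sep 5, Sep 6 — lands on Friday, September 6, 2024.

September 6, 2024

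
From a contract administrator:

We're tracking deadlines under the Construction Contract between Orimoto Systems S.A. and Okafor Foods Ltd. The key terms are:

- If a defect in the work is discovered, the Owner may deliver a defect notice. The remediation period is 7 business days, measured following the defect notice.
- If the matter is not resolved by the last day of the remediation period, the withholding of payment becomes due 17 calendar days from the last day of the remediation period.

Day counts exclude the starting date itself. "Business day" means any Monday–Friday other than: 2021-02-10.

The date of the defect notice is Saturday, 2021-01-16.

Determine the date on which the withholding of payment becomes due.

2021-02-12

The last day of the remediation period: 7 business days after Saturday, 2021-01-16, skipping weekends — Jan 18, Jan 19, Jan 20, Jan 21, Jan 22, Jan 25, Jan 26 — lands on Tuesday, 2021-01-26.
The date on which the withholding of payment becomes due: 2021-01-26 + 17 days = 2021-02-12.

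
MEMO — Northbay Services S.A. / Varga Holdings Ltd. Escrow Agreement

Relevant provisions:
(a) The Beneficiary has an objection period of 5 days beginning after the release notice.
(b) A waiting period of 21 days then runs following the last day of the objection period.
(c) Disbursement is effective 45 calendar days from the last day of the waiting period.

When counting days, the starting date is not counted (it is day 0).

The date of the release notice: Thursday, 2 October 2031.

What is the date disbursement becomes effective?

Adding 5 calendar days to 2 October 2031 gives 7 October 2031, which is the last day of the objection period.
The last day of the waiting period: 21 calendar days after 7 October 2031 is 28 October 2031.
The date disbursement becomes effective: 45 calendar days after 28 October 2031 is 12 December 2031.

12 December 2031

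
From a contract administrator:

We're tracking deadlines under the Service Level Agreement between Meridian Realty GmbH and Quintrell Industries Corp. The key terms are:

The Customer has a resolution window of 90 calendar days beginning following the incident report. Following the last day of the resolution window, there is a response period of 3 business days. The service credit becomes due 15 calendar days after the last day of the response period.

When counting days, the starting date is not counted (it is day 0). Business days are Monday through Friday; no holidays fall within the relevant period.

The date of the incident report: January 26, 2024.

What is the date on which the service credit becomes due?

Adding 90 calendar days to January 26, 2024 gives April 25, 2024, which is the last day of the resolution window.
The last day of the response period: counting 3 business days from Thursday, April 25, 2024 (Apr 26, Apr 29, Apr 30, skipping weekends) reaches Tuesday, April 30, 2024.
The date on which the service credit becomes due: 15 calendar days after April 30, 2024 is May 15, 2024.

May 15, 2024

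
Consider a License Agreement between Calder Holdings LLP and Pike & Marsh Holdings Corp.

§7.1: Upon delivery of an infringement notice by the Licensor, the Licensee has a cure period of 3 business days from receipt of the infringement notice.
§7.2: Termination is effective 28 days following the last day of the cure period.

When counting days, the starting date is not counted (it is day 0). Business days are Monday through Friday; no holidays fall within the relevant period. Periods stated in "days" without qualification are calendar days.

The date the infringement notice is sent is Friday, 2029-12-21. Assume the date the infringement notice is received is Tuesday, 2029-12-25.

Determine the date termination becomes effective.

2030-01-25

The last day of the cure period: counting 3 business days from Tuesday, 2029-12-25 (Dec 26, Dec 27, Dec 28, skipping weekends) reaches Friday, 2029-12-28.
The date termination becomes effective: 2029-12-28 + 28 days = 2030-01-25.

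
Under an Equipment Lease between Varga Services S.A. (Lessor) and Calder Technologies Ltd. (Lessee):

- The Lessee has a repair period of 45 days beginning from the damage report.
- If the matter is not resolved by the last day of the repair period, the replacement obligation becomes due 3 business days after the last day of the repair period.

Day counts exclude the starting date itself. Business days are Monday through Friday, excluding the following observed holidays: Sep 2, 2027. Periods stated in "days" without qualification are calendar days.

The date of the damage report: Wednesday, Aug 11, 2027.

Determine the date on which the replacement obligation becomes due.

Sep 29, 2027

Adding 45 calendar days to Aug 11, 2027 gives Sep 25, 2027, which is the last day of the repair period.
The date on which the replacement obligation becomes due: counting 3 business days from Saturday, Sep 25, 2027 (Sep 27, Sep 28, Sep 29, skipping weekends) reaches Wednesday, Sep 29, 2027.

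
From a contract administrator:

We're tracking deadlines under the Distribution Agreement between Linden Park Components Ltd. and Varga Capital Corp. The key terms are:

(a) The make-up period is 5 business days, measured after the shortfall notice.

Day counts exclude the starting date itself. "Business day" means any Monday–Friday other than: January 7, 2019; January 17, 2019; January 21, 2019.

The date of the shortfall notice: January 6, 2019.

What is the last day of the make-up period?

From Sunday, January 6, 2019, 5 business days (Jan 8, Jan 9, Jan 10, Jan 11, Jan 14, skipping weekends and the listed holiday on Jan 7) brings us to Monday, January 14, 2019, which is the last day of the make-up period.

January 14, 2019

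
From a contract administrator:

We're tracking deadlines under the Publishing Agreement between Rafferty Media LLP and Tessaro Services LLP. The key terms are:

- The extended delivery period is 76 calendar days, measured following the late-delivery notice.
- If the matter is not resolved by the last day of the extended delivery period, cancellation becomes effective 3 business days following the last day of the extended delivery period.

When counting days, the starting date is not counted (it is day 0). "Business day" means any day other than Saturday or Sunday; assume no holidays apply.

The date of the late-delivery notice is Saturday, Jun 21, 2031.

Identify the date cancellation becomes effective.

Sep 10, 2031

The last day of the extended delivery period: 76 calendar days after Jun 21, 2031 is Sep 5, 2031.
The date cancellation becomes effective: 3 business days after Friday, Sep 5, 2031, skipping weekends — Sep 8, Sep 9, Sep 10 — lands on Wednesday, Sep 10, 2031.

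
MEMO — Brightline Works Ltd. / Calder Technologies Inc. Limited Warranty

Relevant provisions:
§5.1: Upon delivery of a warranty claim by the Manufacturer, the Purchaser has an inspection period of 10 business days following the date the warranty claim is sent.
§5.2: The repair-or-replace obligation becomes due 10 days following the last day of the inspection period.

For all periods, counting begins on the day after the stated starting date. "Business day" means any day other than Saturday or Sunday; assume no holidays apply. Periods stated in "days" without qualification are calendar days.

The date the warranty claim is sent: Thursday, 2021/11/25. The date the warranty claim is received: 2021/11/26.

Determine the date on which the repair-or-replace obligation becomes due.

2021/12/19

The last day of the inspection period: 10 business days after Thursday, 2021/11/25, skipping weekends — Nov 26, Nov 29, Nov 30, Dec 1, Dec 2, Dec 3, Dec 6, Dec 7, Dec 8, Dec 9 — lands on Thursday, 2021/12/09.
Adding 10 calendar days to 2021/12/09 gives 2021/12/19, which is the date on which the repair-or-replace obligation becomes due.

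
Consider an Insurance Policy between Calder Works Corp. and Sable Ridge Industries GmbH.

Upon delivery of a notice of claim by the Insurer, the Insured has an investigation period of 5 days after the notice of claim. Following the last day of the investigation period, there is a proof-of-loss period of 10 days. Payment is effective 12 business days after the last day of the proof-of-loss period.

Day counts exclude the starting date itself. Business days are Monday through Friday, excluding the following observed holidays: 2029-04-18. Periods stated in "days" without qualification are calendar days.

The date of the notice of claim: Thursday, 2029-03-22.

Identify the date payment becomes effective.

Adding 5 calendar days to 2029-03-22 gives 2029-03-27, which is the last day of the investigation period.
The last day of the proof-of-loss period: 10 calendar days after 2029-03-27 is 2029-04-06.
From Friday, 2029-04-06, 12 business days (Apr 9, Apr 10, Apr 11, Apr 12, …, Apr 23, Apr 24, Apr 25, skipping weekends and the listed holiday on Apr 18) brings us to Wednesday, 2029-04-25, which is the date payment becomes effective.

2029-04-25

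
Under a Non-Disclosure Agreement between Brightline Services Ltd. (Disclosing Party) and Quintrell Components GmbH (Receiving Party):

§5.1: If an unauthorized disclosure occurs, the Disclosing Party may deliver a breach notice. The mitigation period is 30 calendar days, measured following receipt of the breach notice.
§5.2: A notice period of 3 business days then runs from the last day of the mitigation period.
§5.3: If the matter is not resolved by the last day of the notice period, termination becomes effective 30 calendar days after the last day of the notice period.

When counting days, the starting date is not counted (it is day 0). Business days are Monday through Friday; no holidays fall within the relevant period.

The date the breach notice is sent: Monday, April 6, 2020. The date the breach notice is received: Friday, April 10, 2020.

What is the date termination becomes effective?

June 12, 2020

Adding 30 calendar days to April 10, 2020 gives May 10, 2020, which is the last day of the mitigation period.
The last day of the notice period: counting 3 business days from Sunday, May 10, 2020 (May 11, May 12, May 13, skipping weekends) reaches Wednesday, May 13, 2020.
The date termination becomes effective: May 13, 2020 + 30 days = June 12, 2020.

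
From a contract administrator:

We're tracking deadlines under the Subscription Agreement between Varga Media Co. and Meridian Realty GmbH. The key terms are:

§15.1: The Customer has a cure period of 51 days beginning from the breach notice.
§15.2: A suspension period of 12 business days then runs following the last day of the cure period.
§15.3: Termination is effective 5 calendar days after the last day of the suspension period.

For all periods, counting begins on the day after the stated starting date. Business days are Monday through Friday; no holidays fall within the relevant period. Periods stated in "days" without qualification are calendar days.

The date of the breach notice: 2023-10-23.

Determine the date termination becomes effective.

2024-01-03

Adding 51 calendar days to 2023-10-23 gives 2023-12-13, which is the last day of the cure period.
The last day of the suspension period: 12 business days after Wednesday, 2023-12-13, skipping weekends — Dec 14, Dec 15, Dec 18, Dec 19, …, Dec 27, Dec 28, Dec 29 — lands on Friday, 2023-12-29.
The date termination becomes effective: 5 calendar days after 2023-12-29 is 2024-01-03.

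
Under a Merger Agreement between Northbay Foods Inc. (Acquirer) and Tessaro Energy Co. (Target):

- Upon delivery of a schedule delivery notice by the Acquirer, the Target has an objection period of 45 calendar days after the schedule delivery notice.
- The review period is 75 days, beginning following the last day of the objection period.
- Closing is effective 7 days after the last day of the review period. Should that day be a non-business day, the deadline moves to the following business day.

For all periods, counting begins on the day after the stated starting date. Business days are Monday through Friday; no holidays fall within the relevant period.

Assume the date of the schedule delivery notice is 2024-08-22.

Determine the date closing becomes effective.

2024-12-27

Adding 45 calendar days to 2024-08-22 gives 2024-10-06, which is the last day of the objection period.
The last day of the review period: 75 calendar days after 2024-10-06 is 2024-12-20.
The date closing becomes effective: 2024-12-20 + 7 days = 2024-12-27. 2024-12-27 is a Friday, so no roll-forward applies.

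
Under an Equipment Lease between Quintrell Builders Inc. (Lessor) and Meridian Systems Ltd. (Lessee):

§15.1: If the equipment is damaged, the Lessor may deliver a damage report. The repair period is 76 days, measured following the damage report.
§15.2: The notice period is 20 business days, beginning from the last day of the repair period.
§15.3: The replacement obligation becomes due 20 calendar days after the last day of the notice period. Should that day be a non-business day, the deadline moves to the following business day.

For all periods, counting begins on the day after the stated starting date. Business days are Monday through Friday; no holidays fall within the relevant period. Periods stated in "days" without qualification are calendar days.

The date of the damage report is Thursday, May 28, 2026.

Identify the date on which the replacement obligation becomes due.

Adding 76 calendar days to May 28, 2026 gives Aug 12, 2026, which is the last day of the repair period.
The last day of the notice period: counting 20 business days from Wednesday, Aug 12, 2026 (Aug 13, Aug 14, Aug 17, Aug 18, …, Sep 7, Sep 8, Sep 9, skipping weekends) reaches Wednesday, Sep 9, 2026.
The date on which the replacement obligation becomes due: Sep 9, 2026 + 20 days = Sep 29, 2026. Sep 29, 2026 is a Tuesday, so no roll-forward applies.

Sep 29, 2026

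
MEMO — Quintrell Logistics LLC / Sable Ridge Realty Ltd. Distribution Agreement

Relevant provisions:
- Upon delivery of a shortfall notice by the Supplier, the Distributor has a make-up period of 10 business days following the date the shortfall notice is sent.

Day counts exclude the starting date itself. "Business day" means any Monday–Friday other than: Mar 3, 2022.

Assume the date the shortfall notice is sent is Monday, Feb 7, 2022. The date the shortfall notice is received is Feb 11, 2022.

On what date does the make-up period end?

Feb 21, 2022

From Monday, Feb 7, 2022, 10 business days (Feb 8, Feb 9, Feb 10, Feb 11, Feb 14, Feb 15, Feb 16, Feb 17, Feb 18, Feb 21, skipping weekends) brings us to Monday, Feb 21, 2022, which is the last day of the make-up period.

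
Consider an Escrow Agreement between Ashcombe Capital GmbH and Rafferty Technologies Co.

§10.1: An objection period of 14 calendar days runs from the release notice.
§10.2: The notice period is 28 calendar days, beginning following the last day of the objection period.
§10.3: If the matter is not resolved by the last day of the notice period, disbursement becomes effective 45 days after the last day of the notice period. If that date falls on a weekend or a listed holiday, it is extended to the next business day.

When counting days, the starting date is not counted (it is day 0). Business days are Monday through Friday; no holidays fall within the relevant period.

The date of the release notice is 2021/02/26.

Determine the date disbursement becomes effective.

The last day of the objection period: 14 calendar days after 2021/02/26 is 2021/03/12.
The last day of the notice period: 2021/03/12 + 28 days = 2021/04/09.
The date disbursement becomes effective: 45 calendar days after 2021/04/09 is 2021/05/24. 2021/05/24 is a Monday, so no roll-forward applies.

2021/05/24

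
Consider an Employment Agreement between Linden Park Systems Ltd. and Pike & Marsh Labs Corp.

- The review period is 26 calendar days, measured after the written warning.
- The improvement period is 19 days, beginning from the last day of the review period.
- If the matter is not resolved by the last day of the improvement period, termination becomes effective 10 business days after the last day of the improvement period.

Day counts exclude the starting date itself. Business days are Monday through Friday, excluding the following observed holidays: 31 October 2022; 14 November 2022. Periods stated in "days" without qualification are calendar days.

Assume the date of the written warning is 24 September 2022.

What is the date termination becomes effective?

23 November 2022

Adding 26 calendar days to 24 September 2022 gives 20 October 2022, which is the last day of the review period.
The last day of the improvement period: 20 October 2022 + 19 days = 8 November 2022.
The date termination becomes effective: counting 10 business days from Tuesday, 8 November 2022 (Nov 9, Nov 10, Nov 11, Nov 15, Nov 16, Nov 17, Nov 18, Nov 21, Nov 22, Nov 23, skipping weekends and the listed holiday on Nov 14) reaches Wednesday, 23 November 2022.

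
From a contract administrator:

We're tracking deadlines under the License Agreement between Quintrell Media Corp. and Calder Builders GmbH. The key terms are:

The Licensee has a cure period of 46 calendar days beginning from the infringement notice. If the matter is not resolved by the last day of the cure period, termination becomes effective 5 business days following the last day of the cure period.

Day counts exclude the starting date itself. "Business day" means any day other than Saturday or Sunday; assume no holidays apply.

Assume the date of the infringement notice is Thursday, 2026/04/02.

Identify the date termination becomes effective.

The last day of the cure period: 46 calendar days after 2026/04/02 is 2026/05/18.
The date termination becomes effective: counting 5 business days from Monday, 2026/05/18 (May 19, May 20, May 21, May 22, May 25, skipping weekends) reaches Monday, 2026/05/25.

2026/05/25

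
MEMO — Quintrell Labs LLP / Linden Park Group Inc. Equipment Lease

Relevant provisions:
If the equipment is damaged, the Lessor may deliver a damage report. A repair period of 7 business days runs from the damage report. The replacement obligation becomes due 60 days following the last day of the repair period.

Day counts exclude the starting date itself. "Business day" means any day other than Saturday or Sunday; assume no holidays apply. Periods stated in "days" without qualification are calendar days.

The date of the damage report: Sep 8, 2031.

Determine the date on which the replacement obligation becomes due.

Nov 16, 2031

The last day of the repair period: counting 7 business days from Monday, Sep 8, 2031 (Sep 9, Sep 10, Sep 11, Sep 12, Sep 15, Sep 16, Sep 17, skipping weekends) reaches Wednesday, Sep 17, 2031.
The date on which the replacement obligation becomes due: 60 calendar days after Sep 17, 2031 is Nov 16, 2031.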